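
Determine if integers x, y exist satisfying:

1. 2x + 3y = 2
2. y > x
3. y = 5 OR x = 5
No

The full constraint system is jointly infeasible over the integers. Each constraint and what it forces:

  - 2x + 3y = 2: is a linear equation tying the variables together
  - y > x: bounds one variable relative to another variable
  - y = 5 OR x = 5: forces a choice: either y = 5 or x = 5

Split on the disjunction (y = 5 OR x = 5):
  • If y = 5: with y = 5, every remaining term of the linear equation is divisible by 2, so the left side is ≡ 0 (mod 2); but the right side -13 ≡ 1 (mod 2). No integers can satisfy it.
  • If x = 5: with x = 5, every remaining term of the linear equation is divisible by 3, so the left side is ≡ 0 (mod 3); but the right side -8 ≡ 1 (mod 3). No integers can satisfy it.
Both branches are infeasible, so the system has no integer solution.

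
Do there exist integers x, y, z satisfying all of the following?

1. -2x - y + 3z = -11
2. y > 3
Yes

Take x = 0, y = 5, z = -2. Substituting into each constraint:
  (1) -2(0) + (-5) + 3(-2) = -11 ✓
  (2) 5 > 3 ✓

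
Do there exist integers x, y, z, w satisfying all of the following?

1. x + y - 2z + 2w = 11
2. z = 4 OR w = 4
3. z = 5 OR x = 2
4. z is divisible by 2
Yes

Take x = 2, y = 13, z = 6, w = 4. Substituting into each constraint:
  (1) 2 + 13 - 2(6) + 2(4) = 11 ✓
  (2) w = 4, target 4 ✓ (second branch holds)
  (3) x = 2, target 2 ✓ (second branch holds)
  (4) 6 = 2 × 3, remainder 0 ✓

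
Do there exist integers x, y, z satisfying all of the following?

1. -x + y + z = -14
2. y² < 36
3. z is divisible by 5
Yes

Take x = 15, y = 1, z = 0. Substituting into each constraint:
  (1) (-15) + 1 + 0 = -14 ✓
  (2) y² = (1)² = 1, and 1 < 36 ✓
  (3) 0 = 5 × 0, remainder 0 ✓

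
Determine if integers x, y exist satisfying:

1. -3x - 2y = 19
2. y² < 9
Yes

Take x = -7, y = 1. Substituting into each constraint:
  (1) -3(-7) - 2(1) = 19 ✓
  (2) y² = (1)² = 1, and 1 < 9 ✓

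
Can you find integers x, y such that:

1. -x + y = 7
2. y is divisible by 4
Yes

Take x = -7, y = 0. Substituting into each constraint:
  (1) 7 + 0 = 7 ✓
  (2) 0 = 4 × 0, remainder 0 ✓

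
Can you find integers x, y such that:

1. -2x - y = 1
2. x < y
Yes

Take x = -1, y = 1. Substituting into each constraint:
  (1) -2(-1) + (-1) = 1 ✓
  (2) -1 < 1 ✓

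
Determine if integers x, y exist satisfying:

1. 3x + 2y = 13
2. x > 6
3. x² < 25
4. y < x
No

A contradictory subset is {x > 6, x² < 25}. No integer assignment can satisfy these jointly:

  - x > 6: bounds one variable relative to a constant
  - x² < 25: restricts x to |x| ≤ 4

Direct contradiction: the bounds on x require x ≥ 7 and x ≤ 4 simultaneously, which is empty.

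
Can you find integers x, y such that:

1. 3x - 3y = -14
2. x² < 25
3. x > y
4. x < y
No

Even the single constraint (3x - 3y = -14) is infeasible over the integers.

  - 3x - 3y = -14: every term on the left is divisible by 3, so the LHS ≡ 0 (mod 3), but the RHS -14 is not — no integer solution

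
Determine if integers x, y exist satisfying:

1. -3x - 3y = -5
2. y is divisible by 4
No

Even the single constraint (-3x - 3y = -5) is infeasible over the integers.

  - -3x - 3y = -5: every term on the left is divisible by 3, so the LHS ≡ 0 (mod 3), but the RHS -5 is not — no integer solution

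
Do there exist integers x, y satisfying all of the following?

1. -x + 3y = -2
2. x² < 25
Yes

Take x = 2, y = 0. Substituting into each constraint:
  (1) (-2) + 3(0) = -2 ✓
  (2) x² = (2)² = 4, and 4 < 25 ✓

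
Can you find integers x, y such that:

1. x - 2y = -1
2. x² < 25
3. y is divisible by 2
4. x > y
Yes

Take x = 3, y = 2. Substituting into each constraint:
  (1) 3 - 2(2) = -1 ✓
  (2) x² = (3)² = 9, and 9 < 25 ✓
  (3) 2 = 2 × 1, remainder 0 ✓
  (4) 3 > 2 ✓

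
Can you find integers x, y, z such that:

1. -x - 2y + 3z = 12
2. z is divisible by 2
Yes

Take x = -12, y = 0, z = 0. Substituting into each constraint:
  (1) 12 - 2(0) + 3(0) = 12 ✓
  (2) 0 = 2 × 0, remainder 0 ✓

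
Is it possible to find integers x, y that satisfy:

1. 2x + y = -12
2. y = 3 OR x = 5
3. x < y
No

The full constraint system is jointly infeasible over the integers. Each constraint and what it forces:

  - 2x + y = -12: is a linear equation tying the variables together
  - y = 3 OR x = 5: forces a choice: either y = 3 or x = 5
  - x < y: bounds one variable relative to another variable

Split on the disjunction (y = 3 OR x = 5):
  • If y = 3: with y = 3, every remaining term of the linear equation is divisible by 2, so the left side is ≡ 0 (mod 2); but the right side -15 ≡ 1 (mod 2). No integers can satisfy it.
  • If x = 5: the equation forces y = -22, giving (x, y) = (5, -22), which violates y > x.
Both branches are infeasible, so the system has no integer solution.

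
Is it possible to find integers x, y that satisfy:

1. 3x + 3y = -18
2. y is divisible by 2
Yes

Take x = -6, y = 0. Substituting into each constraint:
  (1) 3(-6) + 3(0) = -18 ✓
  (2) 0 = 2 × 0, remainder 0 ✓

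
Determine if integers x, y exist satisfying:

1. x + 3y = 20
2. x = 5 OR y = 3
Yes

Take x = 5, y = 5. Substituting into each constraint:
  (1) 5 + 3(5) = 20 ✓
  (2) x = 5, target 5 ✓ (first branch holds)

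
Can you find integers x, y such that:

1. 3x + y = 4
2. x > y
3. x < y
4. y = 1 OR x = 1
No

A contradictory subset is {x > y, x < y}. No integer assignment can satisfy these jointly:

  - x > y: bounds one variable relative to another variable
  - x < y: bounds one variable relative to another variable

Direct contradiction: x > y and y > x cannot both hold.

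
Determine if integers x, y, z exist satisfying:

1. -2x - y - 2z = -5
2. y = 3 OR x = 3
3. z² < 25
Yes

Take x = 3, y = 1, z = -1. Substituting into each constraint:
  (1) -2(3) + (-1) - 2(-1) = -5 ✓
  (2) x = 3, target 3 ✓ (second branch holds)
  (3) z² = (-1)² = 1, and 1 < 25 ✓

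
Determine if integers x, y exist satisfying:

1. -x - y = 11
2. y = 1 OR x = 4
Yes

Take x = 4, y = -15. Substituting into each constraint:
  (1) (-4) + 15 = 11 ✓
  (2) x = 4, target 4 ✓ (second branch holds)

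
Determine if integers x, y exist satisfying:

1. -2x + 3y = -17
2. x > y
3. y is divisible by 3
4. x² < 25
Yes

Take x = 4, y = -3. Substituting into each constraint:
  (1) -2(4) + 3(-3) = -17 ✓
  (2) 4 > -3 ✓
  (3) -3 = 3 × -1, remainder 0 ✓
  (4) x² = (4)² = 16, and 16 < 25 ✓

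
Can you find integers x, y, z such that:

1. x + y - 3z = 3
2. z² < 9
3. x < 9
Yes

Take x = 3, y = 0, z = 0. Substituting into each constraint:
  (1) 3 + 0 - 3(0) = 3 ✓
  (2) z² = (0)² = 0, and 0 < 9 ✓
  (3) 3 < 9 ✓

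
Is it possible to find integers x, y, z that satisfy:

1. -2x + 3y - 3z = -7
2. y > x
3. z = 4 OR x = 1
Yes

Take x = -1, y = 1, z = 4. Substituting into each constraint:
  (1) -2(-1) + 3(1) - 3(4) = -7 ✓
  (2) 1 > -1 ✓
  (3) z = 4, target 4 ✓ (first branch holds)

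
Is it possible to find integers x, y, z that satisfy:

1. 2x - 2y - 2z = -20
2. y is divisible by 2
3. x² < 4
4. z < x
Yes

Take x = 1, y = 12, z = -1. Substituting into each constraint:
  (1) 2(1) - 2(12) - 2(-1) = -20 ✓
  (2) 12 = 2 × 6, remainder 0 ✓
  (3) x² = (1)² = 1, and 1 < 4 ✓
  (4) -1 < 1 ✓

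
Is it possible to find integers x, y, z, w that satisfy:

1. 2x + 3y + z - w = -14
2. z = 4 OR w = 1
Yes

Take x = -9, y = 0, z = 4, w = 0. Substituting into each constraint:
  (1) 2(-9) + 3(0) + 4 + 0 = -14 ✓
  (2) z = 4, target 4 ✓ (first branch holds)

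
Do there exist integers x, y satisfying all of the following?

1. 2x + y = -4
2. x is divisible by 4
Yes

Take x = 0, y = -4. Substituting into each constraint:
  (1) 2(0) + (-4) = -4 ✓
  (2) 0 = 4 × 0, remainder 0 ✓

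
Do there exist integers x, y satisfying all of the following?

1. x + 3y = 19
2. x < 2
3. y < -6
No

The full constraint system is jointly infeasible over the integers. Each constraint and what it forces:

  - x + 3y = 19: is a linear equation tying the variables together
  - x < 2: bounds one variable relative to a constant
  - y < -6: bounds one variable relative to a constant

Range argument: with x ∈ [−∞, 1], y ∈ [−∞, -7], the left side of the equation is at most -20, but the right side is 19 > -20. No integer solution exists.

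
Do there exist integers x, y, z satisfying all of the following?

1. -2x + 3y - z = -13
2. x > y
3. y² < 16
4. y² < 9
Yes

Take x = 0, y = -1, z = 10. Substituting into each constraint:
  (1) -2(0) + 3(-1) + (-10) = -13 ✓
  (2) 0 > -1 ✓
  (3) y² = (-1)² = 1, and 1 < 16 ✓
  (4) y² = (-1)² = 1, and 1 < 9 ✓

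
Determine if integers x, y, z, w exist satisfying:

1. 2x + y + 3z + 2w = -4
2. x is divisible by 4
Yes

Take x = 0, y = 2, z = -2, w = 0. Substituting into each constraint:
  (1) 2(0) + 2 + 3(-2) + 2(0) = -4 ✓
  (2) 0 = 4 × 0, remainder 0 ✓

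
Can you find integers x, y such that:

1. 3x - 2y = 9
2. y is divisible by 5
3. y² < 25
Yes

Take x = 3, y = 0. Substituting into each constraint:
  (1) 3(3) - 2(0) = 9 ✓
  (2) 0 = 5 × 0, remainder 0 ✓
  (3) y² = (0)² = 0, and 0 < 25 ✓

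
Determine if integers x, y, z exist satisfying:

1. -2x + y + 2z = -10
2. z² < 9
Yes

Take x = 0, y = -10, z = 0. Substituting into each constraint:
  (1) -2(0) + (-10) + 2(0) = -10 ✓
  (2) z² = (0)² = 0, and 0 < 9 ✓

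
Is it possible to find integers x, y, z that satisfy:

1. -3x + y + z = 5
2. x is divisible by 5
Yes

Take x = 0, y = 5, z = 0. Substituting into each constraint:
  (1) -3(0) + 5 + 0 = 5 ✓
  (2) 0 = 5 × 0, remainder 0 ✓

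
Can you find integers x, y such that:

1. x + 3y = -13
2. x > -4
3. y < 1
Yes

Take x = -1, y = -4. Substituting into each constraint:
  (1) (-1) + 3(-4) = -13 ✓
  (2) -1 > -4 ✓
  (3) -4 < 1 ✓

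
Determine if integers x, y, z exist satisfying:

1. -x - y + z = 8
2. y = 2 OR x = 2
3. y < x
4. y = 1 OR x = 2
Yes

Take x = 2, y = 1, z = 11. Substituting into each constraint:
  (1) (-2) + (-1) + 11 = 8 ✓
  (2) x = 2, target 2 ✓ (second branch holds)
  (3) 1 < 2 ✓
  (4) y = 1, target 1 ✓ (first branch holds)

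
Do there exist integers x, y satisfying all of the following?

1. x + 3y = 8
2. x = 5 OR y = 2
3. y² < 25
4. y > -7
Yes

Take x = 2, y = 2. Substituting into each constraint:
  (1) 2 + 3(2) = 8 ✓
  (2) y = 2, target 2 ✓ (second branch holds)
  (3) y² = (2)² = 4, and 4 < 25 ✓
  (4) 2 > -7 ✓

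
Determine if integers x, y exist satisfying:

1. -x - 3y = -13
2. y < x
Yes

Take x = 13, y = 0. Substituting into each constraint:
  (1) (-13) - 3(0) = -13 ✓
  (2) 0 < 13 ✓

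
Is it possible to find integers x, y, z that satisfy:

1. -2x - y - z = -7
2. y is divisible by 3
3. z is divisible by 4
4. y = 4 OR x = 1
Yes

Take x = 1, y = -3, z = 8. Substituting into each constraint:
  (1) -2(1) + 3 + (-8) = -7 ✓
  (2) -3 = 3 × -1, remainder 0 ✓
  (3) 8 = 4 × 2, remainder 0 ✓
  (4) x = 1, target 1 ✓ (second branch holds)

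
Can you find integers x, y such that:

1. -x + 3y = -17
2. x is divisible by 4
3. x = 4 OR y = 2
No

The full constraint system is jointly infeasible over the integers. Each constraint and what it forces:

  - -x + 3y = -17: is a linear equation tying the variables together
  - x is divisible by 4: restricts x to multiples of 4
  - x = 4 OR y = 2: forces a choice: either x = 4 or y = 2

Split on the disjunction (x = 4 OR y = 2):
  • If x = 4: with x = 4, every remaining term of the linear equation is divisible by 3, so the left side is ≡ 0 (mod 3); but the right side -13 ≡ 2 (mod 3). No integers can satisfy it.
  • If y = 2: with y = 2, writing x = 4x', every remaining term of the linear equation is divisible by 4, so the left side is ≡ 0 (mod 4); but the right side -23 ≡ 1 (mod 4). No integers can satisfy it.
Both branches are infeasible, so the system has no integer solution.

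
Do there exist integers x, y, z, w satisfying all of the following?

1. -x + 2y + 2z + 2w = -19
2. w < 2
Yes

Take x = 19, y = 0, z = 0, w = 0. Substituting into each constraint:
  (1) (-19) + 2(0) + 2(0) + 2(0) = -19 ✓
  (2) 0 < 2 ✓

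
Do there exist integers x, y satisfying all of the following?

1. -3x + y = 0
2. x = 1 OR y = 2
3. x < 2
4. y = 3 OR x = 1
Yes

Take x = 1, y = 3. Substituting into each constraint:
  (1) -3(1) + 3 = 0 ✓
  (2) x = 1, target 1 ✓ (first branch holds)
  (3) 1 < 2 ✓
  (4) y = 3, target 3 ✓ (first branch holds)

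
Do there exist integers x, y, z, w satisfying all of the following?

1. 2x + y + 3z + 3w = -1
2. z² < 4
Yes

Take x = 0, y = 2, z = 0, w = -1. Substituting into each constraint:
  (1) 2(0) + 2 + 3(0) + 3(-1) = -1 ✓
  (2) z² = (0)² = 0, and 0 < 4 ✓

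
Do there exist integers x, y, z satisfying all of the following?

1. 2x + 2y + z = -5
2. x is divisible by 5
Yes

Take x = 0, y = 0, z = -5. Substituting into each constraint:
  (1) 2(0) + 2(0) + (-5) = -5 ✓
  (2) 0 = 5 × 0, remainder 0 ✓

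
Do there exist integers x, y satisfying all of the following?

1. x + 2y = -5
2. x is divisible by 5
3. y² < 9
Yes

Take x = -5, y = 0. Substituting into each constraint:
  (1) (-5) + 2(0) = -5 ✓
  (2) -5 = 5 × -1, remainder 0 ✓
  (3) y² = (0)² = 0, and 0 < 9 ✓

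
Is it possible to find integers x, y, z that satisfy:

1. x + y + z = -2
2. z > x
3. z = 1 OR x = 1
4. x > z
No

A contradictory subset is {z > x, x > z}. No integer assignment can satisfy these jointly:

  - z > x: bounds one variable relative to another variable
  - x > z: bounds one variable relative to another variable

Direct contradiction: z > x and x > z cannot both hold.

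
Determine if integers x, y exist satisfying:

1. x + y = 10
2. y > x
Yes

Take x = 0, y = 10. Substituting into each constraint:
  (1) 0 + 10 = 10 ✓
  (2) 10 > 0 ✓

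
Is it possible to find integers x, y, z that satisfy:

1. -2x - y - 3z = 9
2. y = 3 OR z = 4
Yes

Take x = -11, y = 1, z = 4. Substituting into each constraint:
  (1) -2(-11) + (-1) - 3(4) = 9 ✓
  (2) z = 4, target 4 ✓ (second branch holds)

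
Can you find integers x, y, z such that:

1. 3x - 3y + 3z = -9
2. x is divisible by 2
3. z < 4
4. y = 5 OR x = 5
Yes

Take x = 0, y = 5, z = 2. Substituting into each constraint:
  (1) 3(0) - 3(5) + 3(2) = -9 ✓
  (2) 0 = 2 × 0, remainder 0 ✓
  (3) 2 < 4 ✓
  (4) y = 5, target 5 ✓ (first branch holds)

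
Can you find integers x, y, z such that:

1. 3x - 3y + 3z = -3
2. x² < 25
Yes

Take x = 0, y = 1, z = 0. Substituting into each constraint:
  (1) 3(0) - 3(1) + 3(0) = -3 ✓
  (2) x² = (0)² = 0, and 0 < 25 ✓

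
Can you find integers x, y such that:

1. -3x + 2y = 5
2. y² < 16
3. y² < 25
Yes

Take x = -1, y = 1. Substituting into each constraint:
  (1) -3(-1) + 2(1) = 5 ✓
  (2) y² = (1)² = 1, and 1 < 16 ✓
  (3) y² = (1)² = 1, and 1 < 25 ✓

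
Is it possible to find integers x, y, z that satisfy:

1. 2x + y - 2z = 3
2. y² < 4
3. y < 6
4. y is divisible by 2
No

A contradictory subset is {2x + y - 2z = 3, y is divisible by 2}. No integer assignment can satisfy these jointly:

  - 2x + y - 2z = 3: is a linear equation tying the variables together
  - y is divisible by 2: restricts y to multiples of 2

Modular obstruction: writing y = 2y', every remaining term of the linear equation is divisible by 2, so the left side is ≡ 0 (mod 2); but the right side 3 ≡ 1 (mod 2). No integers can satisfy it.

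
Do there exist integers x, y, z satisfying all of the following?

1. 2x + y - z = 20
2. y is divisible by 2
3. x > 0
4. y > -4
Yes

Take x = 1, y = 0, z = -18. Substituting into each constraint:
  (1) 2(1) + 0 + 18 = 20 ✓
  (2) 0 = 2 × 0, remainder 0 ✓
  (3) 1 > 0 ✓
  (4) 0 > -4 ✓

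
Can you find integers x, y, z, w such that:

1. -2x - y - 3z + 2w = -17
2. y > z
Yes

Take x = 10, y = 0, z = -1, w = 0. Substituting into each constraint:
  (1) -2(10) + 0 - 3(-1) + 2(0) = -17 ✓
  (2) 0 > -1 ✓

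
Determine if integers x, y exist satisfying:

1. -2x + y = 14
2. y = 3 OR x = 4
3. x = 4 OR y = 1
Yes

Take x = 4, y = 22. Substituting into each constraint:
  (1) -2(4) + 22 = 14 ✓
  (2) x = 4, target 4 ✓ (second branch holds)
  (3) x = 4, target 4 ✓ (first branch holds)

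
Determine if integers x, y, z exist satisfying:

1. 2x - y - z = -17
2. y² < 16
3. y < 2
Yes

Take x = -8, y = 1, z = 0. Substituting into each constraint:
  (1) 2(-8) + (-1) + 0 = -17 ✓
  (2) y² = (1)² = 1, and 1 < 16 ✓
  (3) 1 < 2 ✓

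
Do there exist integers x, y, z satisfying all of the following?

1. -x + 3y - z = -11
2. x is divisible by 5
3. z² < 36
Yes

Take x = 0, y = -3, z = 2. Substituting into each constraint:
  (1) 0 + 3(-3) + (-2) = -11 ✓
  (2) 0 = 5 × 0, remainder 0 ✓
  (3) z² = (2)² = 4, and 4 < 36 ✓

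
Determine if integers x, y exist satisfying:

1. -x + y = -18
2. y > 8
Yes

Take x = 27, y = 9. Substituting into each constraint:
  (1) (-27) + 9 = -18 ✓
  (2) 9 > 8 ✓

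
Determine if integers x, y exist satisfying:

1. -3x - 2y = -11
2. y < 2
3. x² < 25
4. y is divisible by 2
No

The full constraint system is jointly infeasible over the integers. Each constraint and what it forces:

  - -3x - 2y = -11: is a linear equation tying the variables together
  - y < 2: bounds one variable relative to a constant
  - x² < 25: restricts x to |x| ≤ 4
  - y is divisible by 2: restricts y to multiples of 2

The bounds confine x to {-4, -3, -2, -1, 0, 1, 2, 3, 4}. For each value, substitute into the equation:
  • x = -4: the equation gives -2y = -23, so y would not be an integer.
  • x = -3: the equation forces y = 10, but this violates the bound y ≤ 1.
  • x = -2: the equation gives -2y = -17, so y would not be an integer.
  • x = -1: the equation forces y = 7, but 2 does not divide 7.
  • x = 0: the equation gives -2y = -11, so y would not be an integer.
  • x = 1: the equation forces y = 4, but this violates the bound y ≤ 1.
  • x = 2: the equation gives -2y = -5, so y would not be an integer.
  • x = 3: the equation forces y = 1, but 2 does not divide 1.
  • x = 4: the equation gives -2y = 1, so y would not be an integer.
Every case fails, so no integer solution exists.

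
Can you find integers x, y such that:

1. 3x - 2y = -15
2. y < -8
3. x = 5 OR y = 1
No

The full constraint system is jointly infeasible over the integers. Each constraint and what it forces:

  - 3x - 2y = -15: is a linear equation tying the variables together
  - y < -8: bounds one variable relative to a constant
  - x = 5 OR y = 1: forces a choice: either x = 5 or y = 1

Split on the disjunction (x = 5 OR y = 1):
  • If x = 5: the equation forces y = 15, which contradicts the bound y ≤ -9.
  • If y = 1: this contradicts the bound y ≤ -9.
Both branches are infeasible, so the system has no integer solution.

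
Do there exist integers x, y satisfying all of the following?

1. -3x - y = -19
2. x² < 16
Yes

Take x = 0, y = 19. Substituting into each constraint:
  (1) -3(0) + (-19) = -19 ✓
  (2) x² = (0)² = 0, and 0 < 16 ✓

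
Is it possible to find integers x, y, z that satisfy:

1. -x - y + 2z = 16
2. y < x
Yes

Take x = 0, y = -2, z = 7. Substituting into each constraint:
  (1) 0 + 2 + 2(7) = 16 ✓
  (2) -2 < 0 ✓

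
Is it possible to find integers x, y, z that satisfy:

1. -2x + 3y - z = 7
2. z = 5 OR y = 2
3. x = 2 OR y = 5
Yes

Take x = 2, y = 2, z = -5. Substituting into each constraint:
  (1) -2(2) + 3(2) + 5 = 7 ✓
  (2) y = 2, target 2 ✓ (second branch holds)
  (3) x = 2, target 2 ✓ (first branch holds)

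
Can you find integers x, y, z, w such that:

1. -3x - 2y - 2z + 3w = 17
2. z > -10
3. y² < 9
Yes

Take x = 0, y = 0, z = -7, w = 1. Substituting into each constraint:
  (1) -3(0) - 2(0) - 2(-7) + 3(1) = 17 ✓
  (2) -7 > -10 ✓
  (3) y² = (0)² = 0, and 0 < 9 ✓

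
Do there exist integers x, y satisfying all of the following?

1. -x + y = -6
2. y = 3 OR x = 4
Yes

Take x = 9, y = 3. Substituting into each constraint:
  (1) (-9) + 3 = -6 ✓
  (2) y = 3, target 3 ✓ (first branch holds)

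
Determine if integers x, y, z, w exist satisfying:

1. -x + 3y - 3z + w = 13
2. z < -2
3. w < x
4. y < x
Yes

Take x = 1, y = 0, z = -5, w = -1. Substituting into each constraint:
  (1) (-1) + 3(0) - 3(-5) + (-1) = 13 ✓
  (2) -5 < -2 ✓
  (3) -1 < 1 ✓
  (4) 0 < 1 ✓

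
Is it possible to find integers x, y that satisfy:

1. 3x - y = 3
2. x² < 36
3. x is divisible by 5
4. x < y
Yes

Take x = 5, y = 12. Substituting into each constraint:
  (1) 3(5) + (-12) = 3 ✓
  (2) x² = (5)² = 25, and 25 < 36 ✓
  (3) 5 = 5 × 1, remainder 0 ✓
  (4) 5 < 12 ✓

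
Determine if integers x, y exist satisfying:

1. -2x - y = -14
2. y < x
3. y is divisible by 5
Yes

Take x = 7, y = 0. Substituting into each constraint:
  (1) -2(7) + 0 = -14 ✓
  (2) 0 < 7 ✓
  (3) 0 = 5 × 0, remainder 0 ✓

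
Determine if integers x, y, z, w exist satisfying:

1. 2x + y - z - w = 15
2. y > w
Yes

Take x = 0, y = 0, z = -14, w = -1. Substituting into each constraint:
  (1) 2(0) + 0 + 14 + 1 = 15 ✓
  (2) 0 > -1 ✓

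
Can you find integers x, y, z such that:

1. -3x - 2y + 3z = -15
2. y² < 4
Yes

Take x = 0, y = 0, z = -5. Substituting into each constraint:
  (1) -3(0) - 2(0) + 3(-5) = -15 ✓
  (2) y² = (0)² = 0, and 0 < 4 ✓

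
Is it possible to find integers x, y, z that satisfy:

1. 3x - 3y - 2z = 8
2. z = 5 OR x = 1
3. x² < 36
Yes

Take x = 0, y = -6, z = 5. Substituting into each constraint:
  (1) 3(0) - 3(-6) - 2(5) = 8 ✓
  (2) z = 5, target 5 ✓ (first branch holds)
  (3) x² = (0)² = 0, and 0 < 36 ✓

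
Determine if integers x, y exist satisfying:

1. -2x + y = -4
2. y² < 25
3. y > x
No

The full constraint system is jointly infeasible over the integers. Each constraint and what it forces:

  - -2x + y = -4: is a linear equation tying the variables together
  - y² < 25: restricts y to |y| ≤ 4
  - y > x: bounds one variable relative to another variable

The bounds confine y to {-4, -3, -2, -1, 0, 1, 2, 3, 4}. For each value, substitute into the equation:
  • y = -4: the equation forces x = 0, but y > x fails since -4 ≤ 0.
  • y = -3: the equation gives -2x = -1, so x would not be an integer.
  • y = -2: the equation forces x = 1, but y > x fails since -2 ≤ 1.
  • y = -1: the equation gives -2x = -3, so x would not be an integer.
  • y = 0: the equation forces x = 2, but y > x fails since 0 ≤ 2.
  • y = 1: the equation gives -2x = -5, so x would not be an integer.
  • y = 2: the equation forces x = 3, but y > x fails since 2 ≤ 3.
  • y = 3: the equation gives -2x = -7, so x would not be an integer.
  • y = 4: the equation forces x = 4, but y > x fails since 4 ≤ 4.
Every case fails, so no integer solution exists.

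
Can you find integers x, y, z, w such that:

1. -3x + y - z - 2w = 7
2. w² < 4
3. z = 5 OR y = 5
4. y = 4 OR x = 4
Yes

Take x = 4, y = 24, z = 5, w = 0. Substituting into each constraint:
  (1) -3(4) + 24 + (-5) - 2(0) = 7 ✓
  (2) w² = (0)² = 0, and 0 < 4 ✓
  (3) z = 5, target 5 ✓ (first branch holds)
  (4) x = 4, target 4 ✓ (second branch holds)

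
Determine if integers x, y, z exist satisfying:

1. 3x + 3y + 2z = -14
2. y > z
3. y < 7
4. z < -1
Yes

Take x = -2, y = 0, z = -4. Substituting into each constraint:
  (1) 3(-2) + 3(0) + 2(-4) = -14 ✓
  (2) 0 > -4 ✓
  (3) 0 < 7 ✓
  (4) -4 < -1 ✓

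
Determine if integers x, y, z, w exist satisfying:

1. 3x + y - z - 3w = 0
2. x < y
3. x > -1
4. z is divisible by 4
Yes

Take x = 2, y = 3, z = 0, w = 3. Substituting into each constraint:
  (1) 3(2) + 3 + 0 - 3(3) = 0 ✓
  (2) 2 < 3 ✓
  (3) 2 > -1 ✓
  (4) 0 = 4 × 0, remainder 0 ✓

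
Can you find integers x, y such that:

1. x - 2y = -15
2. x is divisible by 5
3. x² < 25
No

The full constraint system is jointly infeasible over the integers. Each constraint and what it forces:

  - x - 2y = -15: is a linear equation tying the variables together
  - x is divisible by 5: restricts x to multiples of 5
  - x² < 25: restricts x to |x| ≤ 4

The bounds confine x to {0} with 5 | x. For each value, substitute into the equation:
  • x = 0: the equation gives -2y = -15, so y would not be an integer.
Every case fails, so no integer solution exists.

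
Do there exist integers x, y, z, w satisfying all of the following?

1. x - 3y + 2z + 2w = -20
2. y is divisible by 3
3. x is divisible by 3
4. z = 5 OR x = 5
Yes

Take x = 0, y = 0, z = 5, w = -15. Substituting into each constraint:
  (1) 0 - 3(0) + 2(5) + 2(-15) = -20 ✓
  (2) 0 = 3 × 0, remainder 0 ✓
  (3) 0 = 3 × 0, remainder 0 ✓
  (4) z = 5, target 5 ✓ (first branch holds)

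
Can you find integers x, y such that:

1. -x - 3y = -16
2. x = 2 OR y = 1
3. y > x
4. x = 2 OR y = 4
No

A contradictory subset is {-x - 3y = -16, x = 2 OR y = 1, y > x}. No integer assignment can satisfy these jointly:

  - -x - 3y = -16: is a linear equation tying the variables together
  - x = 2 OR y = 1: forces a choice: either x = 2 or y = 1
  - y > x: bounds one variable relative to another variable

Split on the disjunction (x = 2 OR y = 1):
  • If x = 2: with x = 2, every remaining term of the linear equation is divisible by 3, so the left side is ≡ 0 (mod 3); but the right side -14 ≡ 1 (mod 3). No integers can satisfy it.
  • If y = 1: the equation forces x = 13, giving (y, x) = (1, 13), which violates y > x.
Both branches are infeasible, so the system has no integer solution.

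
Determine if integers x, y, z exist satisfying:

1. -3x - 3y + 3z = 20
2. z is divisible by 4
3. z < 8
No

Even the single constraint (-3x - 3y + 3z = 20) is infeasible over the integers.

  - -3x - 3y + 3z = 20: every term on the left is divisible by 3, so the LHS ≡ 0 (mod 3), but the RHS 20 is not — no integer solution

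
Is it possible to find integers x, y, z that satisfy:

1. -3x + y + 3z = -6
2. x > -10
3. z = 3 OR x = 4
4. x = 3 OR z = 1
Yes

Take x = 3, y = -6, z = 3. Substituting into each constraint:
  (1) -3(3) + (-6) + 3(3) = -6 ✓
  (2) 3 > -10 ✓
  (3) z = 3, target 3 ✓ (first branch holds)
  (4) x = 3, target 3 ✓ (first branch holds)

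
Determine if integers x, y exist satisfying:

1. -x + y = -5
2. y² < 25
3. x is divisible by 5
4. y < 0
No

The full constraint system is jointly infeasible over the integers. Each constraint and what it forces:

  - -x + y = -5: is a linear equation tying the variables together
  - y² < 25: restricts y to |y| ≤ 4
  - x is divisible by 5: restricts x to multiples of 5
  - y < 0: bounds one variable relative to a constant

The bounds confine y to {-4, -3, -2, -1}. For each value, substitute into the equation:
  • y = -4: the equation forces x = 1, but 5 does not divide 1.
  • y = -3: the equation forces x = 2, but 5 does not divide 2.
  • y = -2: the equation forces x = 3, but 5 does not divide 3.
  • y = -1: the equation forces x = 4, but 5 does not divide 4.
Every case fails, so no integer solution exists.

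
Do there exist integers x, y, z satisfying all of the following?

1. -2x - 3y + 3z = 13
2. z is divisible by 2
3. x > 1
Yes

Take x = 4, y = -7, z = 0. Substituting into each constraint:
  (1) -2(4) - 3(-7) + 3(0) = 13 ✓
  (2) 0 = 2 × 0, remainder 0 ✓
  (3) 4 > 1 ✓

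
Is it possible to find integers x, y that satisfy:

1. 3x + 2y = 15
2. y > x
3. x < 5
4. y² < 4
No

A contradictory subset is {3x + 2y = 15, y > x, y² < 4}. No integer assignment can satisfy these jointly:

  - 3x + 2y = 15: is a linear equation tying the variables together
  - y > x: bounds one variable relative to another variable
  - y² < 4: restricts y to |y| ≤ 1

Propagating the comparison: x < y and y ≤ 1 give x ≤ 0. Range argument: with x ∈ [−∞, 0], y ∈ [-1, 1], the left side of the equation is at most 2, but the right side is 15 > 2. No integer solution exists.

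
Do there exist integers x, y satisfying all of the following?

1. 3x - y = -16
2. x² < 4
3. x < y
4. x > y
No

A contradictory subset is {x < y, x > y}. No integer assignment can satisfy these jointly:

  - x < y: bounds one variable relative to another variable
  - x > y: bounds one variable relative to another variable

Direct contradiction: y > x and x > y cannot both hold.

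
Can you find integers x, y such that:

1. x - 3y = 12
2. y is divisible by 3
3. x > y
Yes

Take x = 12, y = 0. Substituting into each constraint:
  (1) 12 - 3(0) = 12 ✓
  (2) 0 = 3 × 0, remainder 0 ✓
  (3) 12 > 0 ✓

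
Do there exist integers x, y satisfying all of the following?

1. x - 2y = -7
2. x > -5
Yes

Take x = -3, y = 2. Substituting into each constraint:
  (1) (-3) - 2(2) = -7 ✓
  (2) -3 > -5 ✓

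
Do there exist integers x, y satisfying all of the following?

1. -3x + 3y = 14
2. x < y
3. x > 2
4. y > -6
No

Even the single constraint (-3x + 3y = 14) is infeasible over the integers.

  - -3x + 3y = 14: every term on the left is divisible by 3, so the LHS ≡ 0 (mod 3), but the RHS 14 is not — no integer solution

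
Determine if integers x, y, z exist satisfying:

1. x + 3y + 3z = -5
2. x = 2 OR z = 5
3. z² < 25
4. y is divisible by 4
No

A contradictory subset is {x + 3y + 3z = -5, x = 2 OR z = 5, z² < 25}. No integer assignment can satisfy these jointly:

  - x + 3y + 3z = -5: is a linear equation tying the variables together
  - x = 2 OR z = 5: forces a choice: either x = 2 or z = 5
  - z² < 25: restricts z to |z| ≤ 4

Split on the disjunction (x = 2 OR z = 5):
  • If x = 2: with x = 2, every remaining term of the linear equation is divisible by 3, so the left side is ≡ 0 (mod 3); but the right side -7 ≡ 2 (mod 3). No integers can satisfy it.
  • If z = 5: this contradicts z² < 25, which requires |z| ≤ 4.
Both branches are infeasible, so the system has no integer solution.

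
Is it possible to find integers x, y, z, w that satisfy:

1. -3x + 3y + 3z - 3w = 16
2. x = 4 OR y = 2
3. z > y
No

Even the single constraint (-3x + 3y + 3z - 3w = 16) is infeasible over the integers.

  - -3x + 3y + 3z - 3w = 16: every term on the left is divisible by 3, so the LHS ≡ 0 (mod 3), but the RHS 16 is not — no integer solution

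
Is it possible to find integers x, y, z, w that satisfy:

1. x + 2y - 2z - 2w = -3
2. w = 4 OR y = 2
Yes

Take x = -1, y = 0, z = -3, w = 4. Substituting into each constraint:
  (1) (-1) + 2(0) - 2(-3) - 2(4) = -3 ✓
  (2) w = 4, target 4 ✓ (first branch holds)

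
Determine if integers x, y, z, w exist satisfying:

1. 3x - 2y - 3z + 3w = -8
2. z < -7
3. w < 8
Yes

Take x = 0, y = 1, z = -8, w = -10. Substituting into each constraint:
  (1) 3(0) - 2(1) - 3(-8) + 3(-10) = -8 ✓
  (2) -8 < -7 ✓
  (3) -10 < 8 ✓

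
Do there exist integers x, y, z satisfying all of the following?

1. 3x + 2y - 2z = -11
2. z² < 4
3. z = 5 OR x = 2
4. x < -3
No

A contradictory subset is {z² < 4, z = 5 OR x = 2, x < -3}. No integer assignment can satisfy these jointly:

  - z² < 4: restricts z to |z| ≤ 1
  - z = 5 OR x = 2: forces a choice: either z = 5 or x = 2
  - x < -3: bounds one variable relative to a constant

Split on the disjunction (z = 5 OR x = 2):
  • If z = 5: this contradicts z² < 4, which requires |z| ≤ 1.
  • If x = 2: this contradicts the bound x ≤ -4.
Both branches are infeasible, so the system has no integer solution.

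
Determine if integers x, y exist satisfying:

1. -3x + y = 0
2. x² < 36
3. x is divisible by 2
Yes

Take x = 0, y = 0. Substituting into each constraint:
  (1) -3(0) + 0 = 0 ✓
  (2) x² = (0)² = 0, and 0 < 36 ✓
  (3) 0 = 2 × 0, remainder 0 ✓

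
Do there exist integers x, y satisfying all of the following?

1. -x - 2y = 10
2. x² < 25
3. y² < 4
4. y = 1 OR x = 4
No

The full constraint system is jointly infeasible over the integers. Each constraint and what it forces:

  - -x - 2y = 10: is a linear equation tying the variables together
  - x² < 25: restricts x to |x| ≤ 4
  - y² < 4: restricts y to |y| ≤ 1
  - y = 1 OR x = 4: forces a choice: either y = 1 or x = 4

Split on the disjunction (y = 1 OR x = 4):
  • If y = 1: the equation forces x = -12, but x² < 25 requires |x| ≤ 4.
  • If x = 4: the equation forces y = -7, but y² < 4 requires |y| ≤ 1.
Both branches are infeasible, so the system has no integer solution.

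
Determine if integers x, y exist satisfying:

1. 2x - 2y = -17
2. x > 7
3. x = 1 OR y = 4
No

Even the single constraint (2x - 2y = -17) is infeasible over the integers.

  - 2x - 2y = -17: every term on the left is divisible by 2, so the LHS ≡ 0 (mod 2), but the RHS -17 is not — no integer solution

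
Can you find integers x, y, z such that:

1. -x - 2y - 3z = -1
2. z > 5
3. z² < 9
No

A contradictory subset is {z > 5, z² < 9}. No integer assignment can satisfy these jointly:

  - z > 5: bounds one variable relative to a constant
  - z² < 9: restricts z to |z| ≤ 2

Direct contradiction: the bounds on z require z ≥ 6 and z ≤ 2 simultaneously, which is empty.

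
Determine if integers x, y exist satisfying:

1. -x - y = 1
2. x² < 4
Yes

Take x = 0, y = -1. Substituting into each constraint:
  (1) 0 + 1 = 1 ✓
  (2) x² = (0)² = 0, and 0 < 4 ✓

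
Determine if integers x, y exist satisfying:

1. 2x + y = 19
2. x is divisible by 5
Yes

Take x = 0, y = 19. Substituting into each constraint:
  (1) 2(0) + 19 = 19 ✓
  (2) 0 = 5 × 0, remainder 0 ✓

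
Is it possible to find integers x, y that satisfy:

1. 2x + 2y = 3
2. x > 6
No

Even the single constraint (2x + 2y = 3) is infeasible over the integers.

  - 2x + 2y = 3: every term on the left is divisible by 2, so the LHS ≡ 0 (mod 2), but the RHS 3 is not — no integer solution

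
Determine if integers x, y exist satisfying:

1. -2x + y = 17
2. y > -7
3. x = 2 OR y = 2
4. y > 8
Yes

Take x = 2, y = 21. Substituting into each constraint:
  (1) -2(2) + 21 = 17 ✓
  (2) 21 > -7 ✓
  (3) x = 2, target 2 ✓ (first branch holds)
  (4) 21 > 8 ✓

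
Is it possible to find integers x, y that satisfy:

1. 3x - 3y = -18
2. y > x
Yes

Take x = -6, y = 0. Substituting into each constraint:
  (1) 3(-6) - 3(0) = -18 ✓
  (2) 0 > -6 ✓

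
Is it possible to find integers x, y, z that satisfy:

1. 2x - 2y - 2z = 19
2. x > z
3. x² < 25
No

Even the single constraint (2x - 2y - 2z = 19) is infeasible over the integers.

  - 2x - 2y - 2z = 19: every term on the left is divisible by 2, so the LHS ≡ 0 (mod 2), but the RHS 19 is not — no integer solution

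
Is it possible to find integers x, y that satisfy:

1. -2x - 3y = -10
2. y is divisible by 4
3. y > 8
Yes

Take x = -13, y = 12. Substituting into each constraint:
  (1) -2(-13) - 3(12) = -10 ✓
  (2) 12 = 4 × 3, remainder 0 ✓
  (3) 12 > 8 ✓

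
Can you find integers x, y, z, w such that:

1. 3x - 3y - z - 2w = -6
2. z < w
Yes

Take x = 0, y = 0, z = 0, w = 3. Substituting into each constraint:
  (1) 3(0) - 3(0) + 0 - 2(3) = -6 ✓
  (2) 0 < 3 ✓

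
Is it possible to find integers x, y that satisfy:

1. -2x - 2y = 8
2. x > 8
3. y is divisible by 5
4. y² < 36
No

A contradictory subset is {-2x - 2y = 8, x > 8, y² < 36}. No integer assignment can satisfy these jointly:

  - -2x - 2y = 8: is a linear equation tying the variables together
  - x > 8: bounds one variable relative to a constant
  - y² < 36: restricts y to |y| ≤ 5

Range argument: with x ∈ [9, ∞], y ∈ [-5, 5], the left side of the equation is at most -8, but the right side is 8 > -8. No integer solution exists.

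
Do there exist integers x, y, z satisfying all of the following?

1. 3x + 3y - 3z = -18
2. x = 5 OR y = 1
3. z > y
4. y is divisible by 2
Yes

Take x = 5, y = 2, z = 13. Substituting into each constraint:
  (1) 3(5) + 3(2) - 3(13) = -18 ✓
  (2) x = 5, target 5 ✓ (first branch holds)
  (3) 13 > 2 ✓
  (4) 2 = 2 × 1, remainder 0 ✓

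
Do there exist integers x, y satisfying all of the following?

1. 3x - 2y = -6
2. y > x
Yes

Take x = -4, y = -3. Substituting into each constraint:
  (1) 3(-4) - 2(-3) = -6 ✓
  (2) -3 > -4 ✓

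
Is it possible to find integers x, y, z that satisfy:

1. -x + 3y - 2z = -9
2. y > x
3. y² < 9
Yes

Take x = -1, y = 0, z = 5. Substituting into each constraint:
  (1) 1 + 3(0) - 2(5) = -9 ✓
  (2) 0 > -1 ✓
  (3) y² = (0)² = 0, and 0 < 9 ✓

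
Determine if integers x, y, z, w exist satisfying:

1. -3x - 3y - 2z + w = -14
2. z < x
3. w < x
Yes

Take x = 0, y = 5, z = -1, w = -1. Substituting into each constraint:
  (1) -3(0) - 3(5) - 2(-1) + (-1) = -14 ✓
  (2) -1 < 0 ✓
  (3) -1 < 0 ✓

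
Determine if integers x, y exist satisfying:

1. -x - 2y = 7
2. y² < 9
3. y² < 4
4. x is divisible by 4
No

A contradictory subset is {-x - 2y = 7, x is divisible by 4}. No integer assignment can satisfy these jointly:

  - -x - 2y = 7: is a linear equation tying the variables together
  - x is divisible by 4: restricts x to multiples of 4

Modular obstruction: writing x = 4x', every remaining term of the linear equation is divisible by 2, so the left side is ≡ 0 (mod 2); but the right side 7 ≡ 1 (mod 2). No integers can satisfy it.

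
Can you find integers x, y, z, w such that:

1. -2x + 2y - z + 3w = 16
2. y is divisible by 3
Yes

Take x = 0, y = 0, z = 2, w = 6. Substituting into each constraint:
  (1) -2(0) + 2(0) + (-2) + 3(6) = 16 ✓
  (2) 0 = 3 × 0, remainder 0 ✓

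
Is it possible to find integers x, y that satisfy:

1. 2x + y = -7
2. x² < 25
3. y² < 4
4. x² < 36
Yes

Take x = -3, y = -1. Substituting into each constraint:
  (1) 2(-3) + (-1) = -7 ✓
  (2) x² = (-3)² = 9, and 9 < 25 ✓
  (3) y² = (-1)² = 1, and 1 < 4 ✓
  (4) x² = (-3)² = 9, and 9 < 36 ✓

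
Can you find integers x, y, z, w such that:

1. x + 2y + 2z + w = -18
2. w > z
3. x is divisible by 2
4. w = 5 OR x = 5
No

A contradictory subset is {x + 2y + 2z + w = -18, x is divisible by 2, w = 5 OR x = 5}. No integer assignment can satisfy these jointly:

  - x + 2y + 2z + w = -18: is a linear equation tying the variables together
  - x is divisible by 2: restricts x to multiples of 2
  - w = 5 OR x = 5: forces a choice: either w = 5 or x = 5

Split on the disjunction (w = 5 OR x = 5):
  • If w = 5: with w = 5, writing x = 2x', every remaining term of the linear equation is divisible by 2, so the left side is ≡ 0 (mod 2); but the right side -23 ≡ 1 (mod 2). No integers can satisfy it.
  • If x = 5: this contradicts the divisibility constraint — 5 is not a multiple of 2.
Both branches are infeasible, so the system has no integer solution.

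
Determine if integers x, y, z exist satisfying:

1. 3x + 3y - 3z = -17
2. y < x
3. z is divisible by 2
No

Even the single constraint (3x + 3y - 3z = -17) is infeasible over the integers.

  - 3x + 3y - 3z = -17: every term on the left is divisible by 3, so the LHS ≡ 0 (mod 3), but the RHS -17 is not — no integer solution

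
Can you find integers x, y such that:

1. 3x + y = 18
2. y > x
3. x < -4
Yes

Take x = -5, y = 33. Substituting into each constraint:
  (1) 3(-5) + 33 = 18 ✓
  (2) 33 > -5 ✓
  (3) -5 < -4 ✓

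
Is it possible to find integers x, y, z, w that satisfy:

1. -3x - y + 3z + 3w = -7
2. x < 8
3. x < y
Yes

Take x = 0, y = 1, z = -2, w = 0. Substituting into each constraint:
  (1) -3(0) + (-1) + 3(-2) + 3(0) = -7 ✓
  (2) 0 < 8 ✓
  (3) 0 < 1 ✓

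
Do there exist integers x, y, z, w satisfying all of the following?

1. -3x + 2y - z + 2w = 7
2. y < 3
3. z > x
Yes

Take x = 0, y = 0, z = 1, w = 4. Substituting into each constraint:
  (1) -3(0) + 2(0) + (-1) + 2(4) = 7 ✓
  (2) 0 < 3 ✓
  (3) 1 > 0 ✓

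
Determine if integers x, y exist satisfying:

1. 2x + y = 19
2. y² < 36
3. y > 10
No

A contradictory subset is {y² < 36, y > 10}. No integer assignment can satisfy these jointly:

  - y² < 36: restricts y to |y| ≤ 5
  - y > 10: bounds one variable relative to a constant

Direct contradiction: the bounds on y require y ≥ 11 and y ≤ 5 simultaneously, which is empty.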